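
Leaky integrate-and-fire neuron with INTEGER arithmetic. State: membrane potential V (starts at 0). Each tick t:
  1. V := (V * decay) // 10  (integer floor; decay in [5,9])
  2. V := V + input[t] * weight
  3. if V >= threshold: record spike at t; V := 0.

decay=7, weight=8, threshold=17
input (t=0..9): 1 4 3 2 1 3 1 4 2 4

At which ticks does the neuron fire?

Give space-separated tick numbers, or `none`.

Answer: 1 2 4 5 7 9

Derivation:
t=0: input=1 -> V=8
t=1: input=4 -> V=0 FIRE
t=2: input=3 -> V=0 FIRE
t=3: input=2 -> V=16
t=4: input=1 -> V=0 FIRE
t=5: input=3 -> V=0 FIRE
t=6: input=1 -> V=8
t=7: input=4 -> V=0 FIRE
t=8: input=2 -> V=16
t=9: input=4 -> V=0 FIRE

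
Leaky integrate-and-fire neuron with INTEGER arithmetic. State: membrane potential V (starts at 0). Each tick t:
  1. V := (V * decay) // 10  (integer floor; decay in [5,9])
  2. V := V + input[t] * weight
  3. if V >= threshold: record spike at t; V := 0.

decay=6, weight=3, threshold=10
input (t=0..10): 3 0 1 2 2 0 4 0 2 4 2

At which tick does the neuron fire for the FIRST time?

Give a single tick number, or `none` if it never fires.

Answer: 4

Derivation:
t=0: input=3 -> V=9
t=1: input=0 -> V=5
t=2: input=1 -> V=6
t=3: input=2 -> V=9
t=4: input=2 -> V=0 FIRE
t=5: input=0 -> V=0
t=6: input=4 -> V=0 FIRE
t=7: input=0 -> V=0
t=8: input=2 -> V=6
t=9: input=4 -> V=0 FIRE
t=10: input=2 -> V=6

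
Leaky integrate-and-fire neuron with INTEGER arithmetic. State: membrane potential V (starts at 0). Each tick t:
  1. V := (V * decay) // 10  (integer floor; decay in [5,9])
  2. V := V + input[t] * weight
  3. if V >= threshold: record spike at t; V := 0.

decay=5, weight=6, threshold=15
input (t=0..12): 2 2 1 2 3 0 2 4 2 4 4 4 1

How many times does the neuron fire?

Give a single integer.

t=0: input=2 -> V=12
t=1: input=2 -> V=0 FIRE
t=2: input=1 -> V=6
t=3: input=2 -> V=0 FIRE
t=4: input=3 -> V=0 FIRE
t=5: input=0 -> V=0
t=6: input=2 -> V=12
t=7: input=4 -> V=0 FIRE
t=8: input=2 -> V=12
t=9: input=4 -> V=0 FIRE
t=10: input=4 -> V=0 FIRE
t=11: input=4 -> V=0 FIRE
t=12: input=1 -> V=6

Answer: 7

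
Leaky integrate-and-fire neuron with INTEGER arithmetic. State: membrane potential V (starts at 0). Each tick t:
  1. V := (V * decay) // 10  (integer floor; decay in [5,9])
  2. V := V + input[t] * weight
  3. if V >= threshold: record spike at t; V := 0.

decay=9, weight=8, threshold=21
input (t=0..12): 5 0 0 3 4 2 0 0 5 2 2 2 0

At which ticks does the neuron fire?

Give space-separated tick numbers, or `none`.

Answer: 0 3 4 8 10

Derivation:
t=0: input=5 -> V=0 FIRE
t=1: input=0 -> V=0
t=2: input=0 -> V=0
t=3: input=3 -> V=0 FIRE
t=4: input=4 -> V=0 FIRE
t=5: input=2 -> V=16
t=6: input=0 -> V=14
t=7: input=0 -> V=12
t=8: input=5 -> V=0 FIRE
t=9: input=2 -> V=16
t=10: input=2 -> V=0 FIRE
t=11: input=2 -> V=16
t=12: input=0 -> V=14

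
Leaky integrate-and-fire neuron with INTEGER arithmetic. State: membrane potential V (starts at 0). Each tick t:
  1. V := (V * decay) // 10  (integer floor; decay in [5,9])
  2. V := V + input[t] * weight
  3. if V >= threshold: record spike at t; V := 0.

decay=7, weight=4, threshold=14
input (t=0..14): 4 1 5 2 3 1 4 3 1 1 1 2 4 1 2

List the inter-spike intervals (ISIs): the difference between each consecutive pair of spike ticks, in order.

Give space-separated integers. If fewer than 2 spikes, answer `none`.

Answer: 2 2 2 5 1

Derivation:
t=0: input=4 -> V=0 FIRE
t=1: input=1 -> V=4
t=2: input=5 -> V=0 FIRE
t=3: input=2 -> V=8
t=4: input=3 -> V=0 FIRE
t=5: input=1 -> V=4
t=6: input=4 -> V=0 FIRE
t=7: input=3 -> V=12
t=8: input=1 -> V=12
t=9: input=1 -> V=12
t=10: input=1 -> V=12
t=11: input=2 -> V=0 FIRE
t=12: input=4 -> V=0 FIRE
t=13: input=1 -> V=4
t=14: input=2 -> V=10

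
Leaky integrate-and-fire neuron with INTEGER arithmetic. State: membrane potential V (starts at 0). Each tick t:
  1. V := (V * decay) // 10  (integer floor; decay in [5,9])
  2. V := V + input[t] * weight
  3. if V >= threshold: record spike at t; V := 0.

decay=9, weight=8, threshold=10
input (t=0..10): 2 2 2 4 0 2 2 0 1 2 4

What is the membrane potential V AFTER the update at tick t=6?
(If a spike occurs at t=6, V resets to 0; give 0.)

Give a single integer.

t=0: input=2 -> V=0 FIRE
t=1: input=2 -> V=0 FIRE
t=2: input=2 -> V=0 FIRE
t=3: input=4 -> V=0 FIRE
t=4: input=0 -> V=0
t=5: input=2 -> V=0 FIRE
t=6: input=2 -> V=0 FIRE
t=7: input=0 -> V=0
t=8: input=1 -> V=8
t=9: input=2 -> V=0 FIRE
t=10: input=4 -> V=0 FIRE

Answer: 0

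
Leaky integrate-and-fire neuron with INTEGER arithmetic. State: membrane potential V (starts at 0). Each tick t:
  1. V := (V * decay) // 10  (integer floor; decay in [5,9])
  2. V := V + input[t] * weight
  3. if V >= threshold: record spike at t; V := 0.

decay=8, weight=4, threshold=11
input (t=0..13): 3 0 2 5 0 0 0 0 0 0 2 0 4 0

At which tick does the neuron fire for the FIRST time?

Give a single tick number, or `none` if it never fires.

Answer: 0

Derivation:
t=0: input=3 -> V=0 FIRE
t=1: input=0 -> V=0
t=2: input=2 -> V=8
t=3: input=5 -> V=0 FIRE
t=4: input=0 -> V=0
t=5: input=0 -> V=0
t=6: input=0 -> V=0
t=7: input=0 -> V=0
t=8: input=0 -> V=0
t=9: input=0 -> V=0
t=10: input=2 -> V=8
t=11: input=0 -> V=6
t=12: input=4 -> V=0 FIRE
t=13: input=0 -> V=0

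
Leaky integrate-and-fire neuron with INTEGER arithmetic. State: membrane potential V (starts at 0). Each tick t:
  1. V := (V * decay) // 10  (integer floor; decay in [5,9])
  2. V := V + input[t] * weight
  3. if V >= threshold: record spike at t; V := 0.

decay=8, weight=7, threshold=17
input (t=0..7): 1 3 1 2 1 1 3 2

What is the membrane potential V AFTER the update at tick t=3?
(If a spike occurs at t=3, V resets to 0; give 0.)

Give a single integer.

Answer: 0

Derivation:
t=0: input=1 -> V=7
t=1: input=3 -> V=0 FIRE
t=2: input=1 -> V=7
t=3: input=2 -> V=0 FIRE
t=4: input=1 -> V=7
t=5: input=1 -> V=12
t=6: input=3 -> V=0 FIRE
t=7: input=2 -> V=14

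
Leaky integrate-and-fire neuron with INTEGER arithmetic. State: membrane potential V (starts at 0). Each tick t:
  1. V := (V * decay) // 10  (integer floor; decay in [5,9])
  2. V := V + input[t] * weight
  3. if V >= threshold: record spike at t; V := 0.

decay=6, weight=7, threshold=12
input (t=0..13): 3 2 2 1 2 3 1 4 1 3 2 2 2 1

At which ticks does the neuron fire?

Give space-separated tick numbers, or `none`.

t=0: input=3 -> V=0 FIRE
t=1: input=2 -> V=0 FIRE
t=2: input=2 -> V=0 FIRE
t=3: input=1 -> V=7
t=4: input=2 -> V=0 FIRE
t=5: input=3 -> V=0 FIRE
t=6: input=1 -> V=7
t=7: input=4 -> V=0 FIRE
t=8: input=1 -> V=7
t=9: input=3 -> V=0 FIRE
t=10: input=2 -> V=0 FIRE
t=11: input=2 -> V=0 FIRE
t=12: input=2 -> V=0 FIRE
t=13: input=1 -> V=7

Answer: 0 1 2 4 5 7 9 10 11 12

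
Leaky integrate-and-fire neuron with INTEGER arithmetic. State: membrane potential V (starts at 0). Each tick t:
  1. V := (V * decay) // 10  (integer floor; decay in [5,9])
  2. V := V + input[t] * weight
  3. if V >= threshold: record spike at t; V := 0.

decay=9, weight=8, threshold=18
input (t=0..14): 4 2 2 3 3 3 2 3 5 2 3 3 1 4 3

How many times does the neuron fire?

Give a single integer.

Answer: 11

Derivation:
t=0: input=4 -> V=0 FIRE
t=1: input=2 -> V=16
t=2: input=2 -> V=0 FIRE
t=3: input=3 -> V=0 FIRE
t=4: input=3 -> V=0 FIRE
t=5: input=3 -> V=0 FIRE
t=6: input=2 -> V=16
t=7: input=3 -> V=0 FIRE
t=8: input=5 -> V=0 FIRE
t=9: input=2 -> V=16
t=10: input=3 -> V=0 FIRE
t=11: input=3 -> V=0 FIRE
t=12: input=1 -> V=8
t=13: input=4 -> V=0 FIRE
t=14: input=3 -> V=0 FIRE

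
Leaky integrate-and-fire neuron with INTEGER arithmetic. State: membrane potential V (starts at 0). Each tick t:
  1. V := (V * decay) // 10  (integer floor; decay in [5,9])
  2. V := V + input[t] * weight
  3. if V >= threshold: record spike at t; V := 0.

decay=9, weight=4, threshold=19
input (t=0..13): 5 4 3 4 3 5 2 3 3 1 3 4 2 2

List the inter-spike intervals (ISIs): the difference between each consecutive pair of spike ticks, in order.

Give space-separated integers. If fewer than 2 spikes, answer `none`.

t=0: input=5 -> V=0 FIRE
t=1: input=4 -> V=16
t=2: input=3 -> V=0 FIRE
t=3: input=4 -> V=16
t=4: input=3 -> V=0 FIRE
t=5: input=5 -> V=0 FIRE
t=6: input=2 -> V=8
t=7: input=3 -> V=0 FIRE
t=8: input=3 -> V=12
t=9: input=1 -> V=14
t=10: input=3 -> V=0 FIRE
t=11: input=4 -> V=16
t=12: input=2 -> V=0 FIRE
t=13: input=2 -> V=8

Answer: 2 2 1 2 3 2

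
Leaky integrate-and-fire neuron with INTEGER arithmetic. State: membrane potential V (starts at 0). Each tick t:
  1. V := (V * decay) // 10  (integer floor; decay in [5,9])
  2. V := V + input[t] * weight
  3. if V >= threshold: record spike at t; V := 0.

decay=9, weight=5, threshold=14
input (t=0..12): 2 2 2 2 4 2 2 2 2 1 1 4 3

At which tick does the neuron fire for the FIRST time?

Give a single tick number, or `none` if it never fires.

Answer: 1

Derivation:
t=0: input=2 -> V=10
t=1: input=2 -> V=0 FIRE
t=2: input=2 -> V=10
t=3: input=2 -> V=0 FIRE
t=4: input=4 -> V=0 FIRE
t=5: input=2 -> V=10
t=6: input=2 -> V=0 FIRE
t=7: input=2 -> V=10
t=8: input=2 -> V=0 FIRE
t=9: input=1 -> V=5
t=10: input=1 -> V=9
t=11: input=4 -> V=0 FIRE
t=12: input=3 -> V=0 FIRE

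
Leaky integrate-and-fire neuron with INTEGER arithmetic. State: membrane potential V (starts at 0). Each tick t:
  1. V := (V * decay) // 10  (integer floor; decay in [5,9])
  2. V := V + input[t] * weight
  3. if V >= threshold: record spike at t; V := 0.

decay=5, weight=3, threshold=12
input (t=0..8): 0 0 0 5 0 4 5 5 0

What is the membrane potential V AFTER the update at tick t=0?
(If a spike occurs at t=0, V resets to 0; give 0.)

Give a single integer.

t=0: input=0 -> V=0
t=1: input=0 -> V=0
t=2: input=0 -> V=0
t=3: input=5 -> V=0 FIRE
t=4: input=0 -> V=0
t=5: input=4 -> V=0 FIRE
t=6: input=5 -> V=0 FIRE
t=7: input=5 -> V=0 FIRE
t=8: input=0 -> V=0

Answer: 0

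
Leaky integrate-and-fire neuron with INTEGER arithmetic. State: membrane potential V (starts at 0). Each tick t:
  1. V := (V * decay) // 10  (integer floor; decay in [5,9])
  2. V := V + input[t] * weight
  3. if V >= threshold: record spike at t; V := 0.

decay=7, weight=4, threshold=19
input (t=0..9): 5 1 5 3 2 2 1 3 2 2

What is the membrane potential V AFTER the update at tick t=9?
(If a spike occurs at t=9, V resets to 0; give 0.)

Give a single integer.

t=0: input=5 -> V=0 FIRE
t=1: input=1 -> V=4
t=2: input=5 -> V=0 FIRE
t=3: input=3 -> V=12
t=4: input=2 -> V=16
t=5: input=2 -> V=0 FIRE
t=6: input=1 -> V=4
t=7: input=3 -> V=14
t=8: input=2 -> V=17
t=9: input=2 -> V=0 FIRE

Answer: 0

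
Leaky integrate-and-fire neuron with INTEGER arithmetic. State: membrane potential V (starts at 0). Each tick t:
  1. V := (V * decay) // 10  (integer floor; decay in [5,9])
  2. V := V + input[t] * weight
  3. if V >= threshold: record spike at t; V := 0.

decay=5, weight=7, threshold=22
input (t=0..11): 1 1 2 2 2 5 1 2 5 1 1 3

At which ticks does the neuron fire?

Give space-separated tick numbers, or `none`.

Answer: 3 5 8 11

Derivation:
t=0: input=1 -> V=7
t=1: input=1 -> V=10
t=2: input=2 -> V=19
t=3: input=2 -> V=0 FIRE
t=4: input=2 -> V=14
t=5: input=5 -> V=0 FIRE
t=6: input=1 -> V=7
t=7: input=2 -> V=17
t=8: input=5 -> V=0 FIRE
t=9: input=1 -> V=7
t=10: input=1 -> V=10
t=11: input=3 -> V=0 FIRE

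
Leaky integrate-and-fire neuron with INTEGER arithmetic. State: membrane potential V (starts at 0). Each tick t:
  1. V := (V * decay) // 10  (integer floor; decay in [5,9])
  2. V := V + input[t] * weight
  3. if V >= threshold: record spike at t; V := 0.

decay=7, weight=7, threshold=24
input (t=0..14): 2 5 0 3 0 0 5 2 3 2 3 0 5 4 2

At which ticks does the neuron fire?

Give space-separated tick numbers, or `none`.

Answer: 1 6 8 10 12 13

Derivation:
t=0: input=2 -> V=14
t=1: input=5 -> V=0 FIRE
t=2: input=0 -> V=0
t=3: input=3 -> V=21
t=4: input=0 -> V=14
t=5: input=0 -> V=9
t=6: input=5 -> V=0 FIRE
t=7: input=2 -> V=14
t=8: input=3 -> V=0 FIRE
t=9: input=2 -> V=14
t=10: input=3 -> V=0 FIRE
t=11: input=0 -> V=0
t=12: input=5 -> V=0 FIRE
t=13: input=4 -> V=0 FIRE
t=14: input=2 -> V=14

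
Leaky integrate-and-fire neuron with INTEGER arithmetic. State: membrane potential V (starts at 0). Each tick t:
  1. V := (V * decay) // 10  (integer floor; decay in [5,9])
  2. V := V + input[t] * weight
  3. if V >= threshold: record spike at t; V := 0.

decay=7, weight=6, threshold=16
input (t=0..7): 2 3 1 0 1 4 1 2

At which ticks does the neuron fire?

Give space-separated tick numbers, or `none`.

t=0: input=2 -> V=12
t=1: input=3 -> V=0 FIRE
t=2: input=1 -> V=6
t=3: input=0 -> V=4
t=4: input=1 -> V=8
t=5: input=4 -> V=0 FIRE
t=6: input=1 -> V=6
t=7: input=2 -> V=0 FIRE

Answer: 1 5 7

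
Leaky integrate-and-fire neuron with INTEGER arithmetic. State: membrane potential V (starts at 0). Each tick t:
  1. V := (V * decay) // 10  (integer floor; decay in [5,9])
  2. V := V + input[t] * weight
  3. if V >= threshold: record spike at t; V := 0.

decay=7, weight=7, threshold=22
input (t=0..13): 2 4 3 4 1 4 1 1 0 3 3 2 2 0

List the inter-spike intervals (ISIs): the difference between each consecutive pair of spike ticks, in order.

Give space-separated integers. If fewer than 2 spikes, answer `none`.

Answer: 2 2 4 2

Derivation:
t=0: input=2 -> V=14
t=1: input=4 -> V=0 FIRE
t=2: input=3 -> V=21
t=3: input=4 -> V=0 FIRE
t=4: input=1 -> V=7
t=5: input=4 -> V=0 FIRE
t=6: input=1 -> V=7
t=7: input=1 -> V=11
t=8: input=0 -> V=7
t=9: input=3 -> V=0 FIRE
t=10: input=3 -> V=21
t=11: input=2 -> V=0 FIRE
t=12: input=2 -> V=14
t=13: input=0 -> V=9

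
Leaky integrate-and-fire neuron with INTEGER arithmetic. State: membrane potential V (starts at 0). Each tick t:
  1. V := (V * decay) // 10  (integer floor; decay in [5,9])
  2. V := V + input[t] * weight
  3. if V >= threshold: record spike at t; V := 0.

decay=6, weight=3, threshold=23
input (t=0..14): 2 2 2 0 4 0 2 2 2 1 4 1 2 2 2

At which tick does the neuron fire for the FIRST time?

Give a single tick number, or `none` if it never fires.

t=0: input=2 -> V=6
t=1: input=2 -> V=9
t=2: input=2 -> V=11
t=3: input=0 -> V=6
t=4: input=4 -> V=15
t=5: input=0 -> V=9
t=6: input=2 -> V=11
t=7: input=2 -> V=12
t=8: input=2 -> V=13
t=9: input=1 -> V=10
t=10: input=4 -> V=18
t=11: input=1 -> V=13
t=12: input=2 -> V=13
t=13: input=2 -> V=13
t=14: input=2 -> V=13

Answer: none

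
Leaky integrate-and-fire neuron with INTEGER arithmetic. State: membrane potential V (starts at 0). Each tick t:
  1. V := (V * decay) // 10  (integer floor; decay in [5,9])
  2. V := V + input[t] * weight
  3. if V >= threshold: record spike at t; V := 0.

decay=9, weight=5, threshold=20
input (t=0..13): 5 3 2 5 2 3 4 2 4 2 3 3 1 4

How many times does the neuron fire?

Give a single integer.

t=0: input=5 -> V=0 FIRE
t=1: input=3 -> V=15
t=2: input=2 -> V=0 FIRE
t=3: input=5 -> V=0 FIRE
t=4: input=2 -> V=10
t=5: input=3 -> V=0 FIRE
t=6: input=4 -> V=0 FIRE
t=7: input=2 -> V=10
t=8: input=4 -> V=0 FIRE
t=9: input=2 -> V=10
t=10: input=3 -> V=0 FIRE
t=11: input=3 -> V=15
t=12: input=1 -> V=18
t=13: input=4 -> V=0 FIRE

Answer: 8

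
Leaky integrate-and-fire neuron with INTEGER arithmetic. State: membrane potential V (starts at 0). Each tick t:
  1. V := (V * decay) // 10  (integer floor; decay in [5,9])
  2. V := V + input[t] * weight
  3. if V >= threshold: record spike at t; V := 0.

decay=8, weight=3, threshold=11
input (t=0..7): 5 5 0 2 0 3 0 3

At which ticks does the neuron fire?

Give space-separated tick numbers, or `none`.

t=0: input=5 -> V=0 FIRE
t=1: input=5 -> V=0 FIRE
t=2: input=0 -> V=0
t=3: input=2 -> V=6
t=4: input=0 -> V=4
t=5: input=3 -> V=0 FIRE
t=6: input=0 -> V=0
t=7: input=3 -> V=9

Answer: 0 1 5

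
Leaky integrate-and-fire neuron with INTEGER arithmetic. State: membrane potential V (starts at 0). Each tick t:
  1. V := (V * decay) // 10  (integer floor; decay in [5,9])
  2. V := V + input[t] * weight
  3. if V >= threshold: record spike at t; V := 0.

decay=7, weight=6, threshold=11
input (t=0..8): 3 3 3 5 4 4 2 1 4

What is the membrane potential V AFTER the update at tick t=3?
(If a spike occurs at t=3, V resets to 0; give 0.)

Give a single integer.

t=0: input=3 -> V=0 FIRE
t=1: input=3 -> V=0 FIRE
t=2: input=3 -> V=0 FIRE
t=3: input=5 -> V=0 FIRE
t=4: input=4 -> V=0 FIRE
t=5: input=4 -> V=0 FIRE
t=6: input=2 -> V=0 FIRE
t=7: input=1 -> V=6
t=8: input=4 -> V=0 FIRE

Answer: 0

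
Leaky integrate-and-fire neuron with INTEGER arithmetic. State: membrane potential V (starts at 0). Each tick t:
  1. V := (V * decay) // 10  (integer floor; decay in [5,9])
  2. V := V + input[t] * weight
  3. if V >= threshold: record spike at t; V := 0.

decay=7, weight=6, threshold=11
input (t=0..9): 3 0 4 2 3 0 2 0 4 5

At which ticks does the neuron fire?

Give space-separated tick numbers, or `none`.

Answer: 0 2 3 4 6 8 9

Derivation:
t=0: input=3 -> V=0 FIRE
t=1: input=0 -> V=0
t=2: input=4 -> V=0 FIRE
t=3: input=2 -> V=0 FIRE
t=4: input=3 -> V=0 FIRE
t=5: input=0 -> V=0
t=6: input=2 -> V=0 FIRE
t=7: input=0 -> V=0
t=8: input=4 -> V=0 FIRE
t=9: input=5 -> V=0 FIRE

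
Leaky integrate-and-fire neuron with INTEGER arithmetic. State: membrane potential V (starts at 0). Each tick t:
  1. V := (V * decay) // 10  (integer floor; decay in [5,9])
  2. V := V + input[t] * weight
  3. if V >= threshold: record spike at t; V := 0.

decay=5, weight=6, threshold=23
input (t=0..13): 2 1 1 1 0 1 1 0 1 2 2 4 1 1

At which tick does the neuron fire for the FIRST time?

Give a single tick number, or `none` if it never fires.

Answer: 11

Derivation:
t=0: input=2 -> V=12
t=1: input=1 -> V=12
t=2: input=1 -> V=12
t=3: input=1 -> V=12
t=4: input=0 -> V=6
t=5: input=1 -> V=9
t=6: input=1 -> V=10
t=7: input=0 -> V=5
t=8: input=1 -> V=8
t=9: input=2 -> V=16
t=10: input=2 -> V=20
t=11: input=4 -> V=0 FIRE
t=12: input=1 -> V=6
t=13: input=1 -> V=9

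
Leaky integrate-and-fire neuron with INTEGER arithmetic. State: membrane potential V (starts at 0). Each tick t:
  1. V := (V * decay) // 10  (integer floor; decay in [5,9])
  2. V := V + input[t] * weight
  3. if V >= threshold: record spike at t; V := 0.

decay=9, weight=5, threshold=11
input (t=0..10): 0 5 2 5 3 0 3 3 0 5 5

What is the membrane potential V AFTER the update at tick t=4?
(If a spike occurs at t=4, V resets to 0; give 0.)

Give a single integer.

Answer: 0

Derivation:
t=0: input=0 -> V=0
t=1: input=5 -> V=0 FIRE
t=2: input=2 -> V=10
t=3: input=5 -> V=0 FIRE
t=4: input=3 -> V=0 FIRE
t=5: input=0 -> V=0
t=6: input=3 -> V=0 FIRE
t=7: input=3 -> V=0 FIRE
t=8: input=0 -> V=0
t=9: input=5 -> V=0 FIRE
t=10: input=5 -> V=0 FIRE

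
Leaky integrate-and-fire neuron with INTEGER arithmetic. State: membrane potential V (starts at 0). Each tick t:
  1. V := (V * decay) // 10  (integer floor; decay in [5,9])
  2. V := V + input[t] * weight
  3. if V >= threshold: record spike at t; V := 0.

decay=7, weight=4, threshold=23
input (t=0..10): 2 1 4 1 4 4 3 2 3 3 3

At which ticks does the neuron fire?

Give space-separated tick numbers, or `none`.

Answer: 4 6 9

Derivation:
t=0: input=2 -> V=8
t=1: input=1 -> V=9
t=2: input=4 -> V=22
t=3: input=1 -> V=19
t=4: input=4 -> V=0 FIRE
t=5: input=4 -> V=16
t=6: input=3 -> V=0 FIRE
t=7: input=2 -> V=8
t=8: input=3 -> V=17
t=9: input=3 -> V=0 FIRE
t=10: input=3 -> V=12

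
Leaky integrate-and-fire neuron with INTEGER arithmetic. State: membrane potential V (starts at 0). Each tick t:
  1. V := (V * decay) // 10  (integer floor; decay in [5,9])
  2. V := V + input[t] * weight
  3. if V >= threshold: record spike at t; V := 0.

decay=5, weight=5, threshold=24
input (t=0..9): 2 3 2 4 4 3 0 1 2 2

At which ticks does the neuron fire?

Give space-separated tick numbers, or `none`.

t=0: input=2 -> V=10
t=1: input=3 -> V=20
t=2: input=2 -> V=20
t=3: input=4 -> V=0 FIRE
t=4: input=4 -> V=20
t=5: input=3 -> V=0 FIRE
t=6: input=0 -> V=0
t=7: input=1 -> V=5
t=8: input=2 -> V=12
t=9: input=2 -> V=16

Answer: 3 5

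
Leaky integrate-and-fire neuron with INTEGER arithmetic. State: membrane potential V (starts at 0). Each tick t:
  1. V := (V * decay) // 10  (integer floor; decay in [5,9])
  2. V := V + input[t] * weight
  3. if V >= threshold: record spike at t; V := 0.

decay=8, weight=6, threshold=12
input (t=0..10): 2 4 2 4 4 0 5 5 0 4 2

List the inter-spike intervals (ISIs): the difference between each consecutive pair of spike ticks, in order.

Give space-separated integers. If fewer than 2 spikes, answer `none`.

t=0: input=2 -> V=0 FIRE
t=1: input=4 -> V=0 FIRE
t=2: input=2 -> V=0 FIRE
t=3: input=4 -> V=0 FIRE
t=4: input=4 -> V=0 FIRE
t=5: input=0 -> V=0
t=6: input=5 -> V=0 FIRE
t=7: input=5 -> V=0 FIRE
t=8: input=0 -> V=0
t=9: input=4 -> V=0 FIRE
t=10: input=2 -> V=0 FIRE

Answer: 1 1 1 1 2 1 2 1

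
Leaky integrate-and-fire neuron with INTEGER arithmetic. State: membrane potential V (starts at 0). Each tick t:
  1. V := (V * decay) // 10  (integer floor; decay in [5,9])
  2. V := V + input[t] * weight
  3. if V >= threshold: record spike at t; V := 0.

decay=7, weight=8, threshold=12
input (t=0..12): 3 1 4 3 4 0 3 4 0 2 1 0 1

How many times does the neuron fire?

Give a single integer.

t=0: input=3 -> V=0 FIRE
t=1: input=1 -> V=8
t=2: input=4 -> V=0 FIRE
t=3: input=3 -> V=0 FIRE
t=4: input=4 -> V=0 FIRE
t=5: input=0 -> V=0
t=6: input=3 -> V=0 FIRE
t=7: input=4 -> V=0 FIRE
t=8: input=0 -> V=0
t=9: input=2 -> V=0 FIRE
t=10: input=1 -> V=8
t=11: input=0 -> V=5
t=12: input=1 -> V=11

Answer: 7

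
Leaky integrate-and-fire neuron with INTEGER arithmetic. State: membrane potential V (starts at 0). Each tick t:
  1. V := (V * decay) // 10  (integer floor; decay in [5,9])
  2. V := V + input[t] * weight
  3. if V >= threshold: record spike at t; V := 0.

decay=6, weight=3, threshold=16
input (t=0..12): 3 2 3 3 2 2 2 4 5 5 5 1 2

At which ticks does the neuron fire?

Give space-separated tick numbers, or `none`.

t=0: input=3 -> V=9
t=1: input=2 -> V=11
t=2: input=3 -> V=15
t=3: input=3 -> V=0 FIRE
t=4: input=2 -> V=6
t=5: input=2 -> V=9
t=6: input=2 -> V=11
t=7: input=4 -> V=0 FIRE
t=8: input=5 -> V=15
t=9: input=5 -> V=0 FIRE
t=10: input=5 -> V=15
t=11: input=1 -> V=12
t=12: input=2 -> V=13

Answer: 3 7 9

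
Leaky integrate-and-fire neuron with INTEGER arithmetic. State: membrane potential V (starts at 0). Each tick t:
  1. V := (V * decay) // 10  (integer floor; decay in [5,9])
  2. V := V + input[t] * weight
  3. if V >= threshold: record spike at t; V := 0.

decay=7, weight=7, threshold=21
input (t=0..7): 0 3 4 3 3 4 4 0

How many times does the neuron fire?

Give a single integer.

t=0: input=0 -> V=0
t=1: input=3 -> V=0 FIRE
t=2: input=4 -> V=0 FIRE
t=3: input=3 -> V=0 FIRE
t=4: input=3 -> V=0 FIRE
t=5: input=4 -> V=0 FIRE
t=6: input=4 -> V=0 FIRE
t=7: input=0 -> V=0

Answer: 6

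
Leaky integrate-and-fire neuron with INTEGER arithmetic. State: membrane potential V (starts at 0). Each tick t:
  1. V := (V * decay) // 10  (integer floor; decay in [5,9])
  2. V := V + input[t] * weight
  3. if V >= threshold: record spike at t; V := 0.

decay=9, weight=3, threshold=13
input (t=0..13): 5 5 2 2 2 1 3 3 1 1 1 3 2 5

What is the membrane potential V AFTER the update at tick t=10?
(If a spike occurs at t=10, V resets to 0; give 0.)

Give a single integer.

t=0: input=5 -> V=0 FIRE
t=1: input=5 -> V=0 FIRE
t=2: input=2 -> V=6
t=3: input=2 -> V=11
t=4: input=2 -> V=0 FIRE
t=5: input=1 -> V=3
t=6: input=3 -> V=11
t=7: input=3 -> V=0 FIRE
t=8: input=1 -> V=3
t=9: input=1 -> V=5
t=10: input=1 -> V=7
t=11: input=3 -> V=0 FIRE
t=12: input=2 -> V=6
t=13: input=5 -> V=0 FIRE

Answer: 7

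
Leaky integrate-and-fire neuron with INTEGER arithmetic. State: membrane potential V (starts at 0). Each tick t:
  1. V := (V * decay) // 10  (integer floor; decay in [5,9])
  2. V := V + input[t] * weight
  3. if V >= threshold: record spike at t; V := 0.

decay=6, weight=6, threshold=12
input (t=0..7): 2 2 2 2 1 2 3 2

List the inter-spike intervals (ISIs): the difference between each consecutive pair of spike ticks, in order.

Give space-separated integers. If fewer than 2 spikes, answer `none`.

Answer: 1 1 1 2 1 1

Derivation:
t=0: input=2 -> V=0 FIRE
t=1: input=2 -> V=0 FIRE
t=2: input=2 -> V=0 FIRE
t=3: input=2 -> V=0 FIRE
t=4: input=1 -> V=6
t=5: input=2 -> V=0 FIRE
t=6: input=3 -> V=0 FIRE
t=7: input=2 -> V=0 FIRE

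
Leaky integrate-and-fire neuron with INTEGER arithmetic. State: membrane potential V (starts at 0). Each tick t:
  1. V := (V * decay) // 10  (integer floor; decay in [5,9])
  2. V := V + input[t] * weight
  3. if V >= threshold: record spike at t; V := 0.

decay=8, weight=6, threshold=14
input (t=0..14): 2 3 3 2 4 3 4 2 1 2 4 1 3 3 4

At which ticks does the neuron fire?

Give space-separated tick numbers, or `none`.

Answer: 1 2 4 5 6 8 10 12 13 14

Derivation:
t=0: input=2 -> V=12
t=1: input=3 -> V=0 FIRE
t=2: input=3 -> V=0 FIRE
t=3: input=2 -> V=12
t=4: input=4 -> V=0 FIRE
t=5: input=3 -> V=0 FIRE
t=6: input=4 -> V=0 FIRE
t=7: input=2 -> V=12
t=8: input=1 -> V=0 FIRE
t=9: input=2 -> V=12
t=10: input=4 -> V=0 FIRE
t=11: input=1 -> V=6
t=12: input=3 -> V=0 FIRE
t=13: input=3 -> V=0 FIRE
t=14: input=4 -> V=0 FIRE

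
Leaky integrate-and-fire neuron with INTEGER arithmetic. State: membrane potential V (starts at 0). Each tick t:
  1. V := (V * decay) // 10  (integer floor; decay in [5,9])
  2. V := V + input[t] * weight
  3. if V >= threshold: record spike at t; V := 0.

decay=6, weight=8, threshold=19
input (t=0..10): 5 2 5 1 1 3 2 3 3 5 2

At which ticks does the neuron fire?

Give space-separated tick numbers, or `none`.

t=0: input=5 -> V=0 FIRE
t=1: input=2 -> V=16
t=2: input=5 -> V=0 FIRE
t=3: input=1 -> V=8
t=4: input=1 -> V=12
t=5: input=3 -> V=0 FIRE
t=6: input=2 -> V=16
t=7: input=3 -> V=0 FIRE
t=8: input=3 -> V=0 FIRE
t=9: input=5 -> V=0 FIRE
t=10: input=2 -> V=16

Answer: 0 2 5 7 8 9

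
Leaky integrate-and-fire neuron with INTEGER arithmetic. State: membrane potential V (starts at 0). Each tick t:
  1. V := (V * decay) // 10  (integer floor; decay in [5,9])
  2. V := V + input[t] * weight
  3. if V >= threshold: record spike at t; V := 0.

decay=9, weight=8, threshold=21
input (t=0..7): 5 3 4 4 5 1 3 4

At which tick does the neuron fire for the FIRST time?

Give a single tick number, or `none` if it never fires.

Answer: 0

Derivation:
t=0: input=5 -> V=0 FIRE
t=1: input=3 -> V=0 FIRE
t=2: input=4 -> V=0 FIRE
t=3: input=4 -> V=0 FIRE
t=4: input=5 -> V=0 FIRE
t=5: input=1 -> V=8
t=6: input=3 -> V=0 FIRE
t=7: input=4 -> V=0 FIRE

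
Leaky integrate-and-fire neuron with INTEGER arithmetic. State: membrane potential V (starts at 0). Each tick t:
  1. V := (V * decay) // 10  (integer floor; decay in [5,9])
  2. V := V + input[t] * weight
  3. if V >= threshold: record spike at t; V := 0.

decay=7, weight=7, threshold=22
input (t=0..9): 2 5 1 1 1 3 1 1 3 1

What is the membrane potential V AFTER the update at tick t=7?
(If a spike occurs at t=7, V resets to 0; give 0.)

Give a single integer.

t=0: input=2 -> V=14
t=1: input=5 -> V=0 FIRE
t=2: input=1 -> V=7
t=3: input=1 -> V=11
t=4: input=1 -> V=14
t=5: input=3 -> V=0 FIRE
t=6: input=1 -> V=7
t=7: input=1 -> V=11
t=8: input=3 -> V=0 FIRE
t=9: input=1 -> V=7

Answer: 11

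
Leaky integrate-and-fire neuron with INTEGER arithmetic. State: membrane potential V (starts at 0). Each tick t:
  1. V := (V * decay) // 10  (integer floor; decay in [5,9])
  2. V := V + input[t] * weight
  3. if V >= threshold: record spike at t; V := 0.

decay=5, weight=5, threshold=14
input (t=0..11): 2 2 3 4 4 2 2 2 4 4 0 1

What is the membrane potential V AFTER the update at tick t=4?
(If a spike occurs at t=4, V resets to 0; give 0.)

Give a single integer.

Answer: 0

Derivation:
t=0: input=2 -> V=10
t=1: input=2 -> V=0 FIRE
t=2: input=3 -> V=0 FIRE
t=3: input=4 -> V=0 FIRE
t=4: input=4 -> V=0 FIRE
t=5: input=2 -> V=10
t=6: input=2 -> V=0 FIRE
t=7: input=2 -> V=10
t=8: input=4 -> V=0 FIRE
t=9: input=4 -> V=0 FIRE
t=10: input=0 -> V=0
t=11: input=1 -> V=5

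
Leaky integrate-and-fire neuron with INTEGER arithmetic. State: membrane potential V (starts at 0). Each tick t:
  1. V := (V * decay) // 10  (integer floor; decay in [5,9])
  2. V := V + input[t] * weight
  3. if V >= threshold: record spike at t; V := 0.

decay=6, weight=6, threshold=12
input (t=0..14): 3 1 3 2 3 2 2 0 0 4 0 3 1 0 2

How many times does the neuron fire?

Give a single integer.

t=0: input=3 -> V=0 FIRE
t=1: input=1 -> V=6
t=2: input=3 -> V=0 FIRE
t=3: input=2 -> V=0 FIRE
t=4: input=3 -> V=0 FIRE
t=5: input=2 -> V=0 FIRE
t=6: input=2 -> V=0 FIRE
t=7: input=0 -> V=0
t=8: input=0 -> V=0
t=9: input=4 -> V=0 FIRE
t=10: input=0 -> V=0
t=11: input=3 -> V=0 FIRE
t=12: input=1 -> V=6
t=13: input=0 -> V=3
t=14: input=2 -> V=0 FIRE

Answer: 9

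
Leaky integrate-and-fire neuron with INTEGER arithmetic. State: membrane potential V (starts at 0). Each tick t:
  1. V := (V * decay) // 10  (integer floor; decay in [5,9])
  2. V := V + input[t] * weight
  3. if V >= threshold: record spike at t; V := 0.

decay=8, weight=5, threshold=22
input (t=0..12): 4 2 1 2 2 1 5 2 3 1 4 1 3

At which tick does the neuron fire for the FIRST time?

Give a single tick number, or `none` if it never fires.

Answer: 1

Derivation:
t=0: input=4 -> V=20
t=1: input=2 -> V=0 FIRE
t=2: input=1 -> V=5
t=3: input=2 -> V=14
t=4: input=2 -> V=21
t=5: input=1 -> V=21
t=6: input=5 -> V=0 FIRE
t=7: input=2 -> V=10
t=8: input=3 -> V=0 FIRE
t=9: input=1 -> V=5
t=10: input=4 -> V=0 FIRE
t=11: input=1 -> V=5
t=12: input=3 -> V=19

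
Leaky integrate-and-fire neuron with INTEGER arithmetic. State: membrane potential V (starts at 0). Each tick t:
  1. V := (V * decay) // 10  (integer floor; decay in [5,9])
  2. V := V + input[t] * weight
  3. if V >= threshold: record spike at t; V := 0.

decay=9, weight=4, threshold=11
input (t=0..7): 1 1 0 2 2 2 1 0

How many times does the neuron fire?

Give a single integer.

Answer: 2

Derivation:
t=0: input=1 -> V=4
t=1: input=1 -> V=7
t=2: input=0 -> V=6
t=3: input=2 -> V=0 FIRE
t=4: input=2 -> V=8
t=5: input=2 -> V=0 FIRE
t=6: input=1 -> V=4
t=7: input=0 -> V=3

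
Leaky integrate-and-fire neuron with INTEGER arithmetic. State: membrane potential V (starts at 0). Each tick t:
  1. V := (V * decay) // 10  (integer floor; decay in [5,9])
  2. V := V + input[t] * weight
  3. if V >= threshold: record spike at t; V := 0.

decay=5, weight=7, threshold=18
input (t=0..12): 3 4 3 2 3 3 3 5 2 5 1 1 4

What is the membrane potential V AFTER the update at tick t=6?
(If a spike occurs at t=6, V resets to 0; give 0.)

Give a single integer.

Answer: 0

Derivation:
t=0: input=3 -> V=0 FIRE
t=1: input=4 -> V=0 FIRE
t=2: input=3 -> V=0 FIRE
t=3: input=2 -> V=14
t=4: input=3 -> V=0 FIRE
t=5: input=3 -> V=0 FIRE
t=6: input=3 -> V=0 FIRE
t=7: input=5 -> V=0 FIRE
t=8: input=2 -> V=14
t=9: input=5 -> V=0 FIRE
t=10: input=1 -> V=7
t=11: input=1 -> V=10
t=12: input=4 -> V=0 FIRE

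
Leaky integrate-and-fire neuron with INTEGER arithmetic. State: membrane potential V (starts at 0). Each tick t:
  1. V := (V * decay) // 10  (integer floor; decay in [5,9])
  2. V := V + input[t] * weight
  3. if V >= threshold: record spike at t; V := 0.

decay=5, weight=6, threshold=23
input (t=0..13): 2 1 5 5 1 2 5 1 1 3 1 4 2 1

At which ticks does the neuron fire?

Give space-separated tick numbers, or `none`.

Answer: 2 3 6 11

Derivation:
t=0: input=2 -> V=12
t=1: input=1 -> V=12
t=2: input=5 -> V=0 FIRE
t=3: input=5 -> V=0 FIRE
t=4: input=1 -> V=6
t=5: input=2 -> V=15
t=6: input=5 -> V=0 FIRE
t=7: input=1 -> V=6
t=8: input=1 -> V=9
t=9: input=3 -> V=22
t=10: input=1 -> V=17
t=11: input=4 -> V=0 FIRE
t=12: input=2 -> V=12
t=13: input=1 -> V=12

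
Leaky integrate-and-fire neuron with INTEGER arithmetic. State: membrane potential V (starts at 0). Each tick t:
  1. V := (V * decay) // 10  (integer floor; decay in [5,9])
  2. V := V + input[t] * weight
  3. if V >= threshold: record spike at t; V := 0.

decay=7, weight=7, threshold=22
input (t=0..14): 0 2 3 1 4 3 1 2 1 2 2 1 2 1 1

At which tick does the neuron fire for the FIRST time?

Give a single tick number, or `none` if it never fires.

Answer: 2

Derivation:
t=0: input=0 -> V=0
t=1: input=2 -> V=14
t=2: input=3 -> V=0 FIRE
t=3: input=1 -> V=7
t=4: input=4 -> V=0 FIRE
t=5: input=3 -> V=21
t=6: input=1 -> V=21
t=7: input=2 -> V=0 FIRE
t=8: input=1 -> V=7
t=9: input=2 -> V=18
t=10: input=2 -> V=0 FIRE
t=11: input=1 -> V=7
t=12: input=2 -> V=18
t=13: input=1 -> V=19
t=14: input=1 -> V=20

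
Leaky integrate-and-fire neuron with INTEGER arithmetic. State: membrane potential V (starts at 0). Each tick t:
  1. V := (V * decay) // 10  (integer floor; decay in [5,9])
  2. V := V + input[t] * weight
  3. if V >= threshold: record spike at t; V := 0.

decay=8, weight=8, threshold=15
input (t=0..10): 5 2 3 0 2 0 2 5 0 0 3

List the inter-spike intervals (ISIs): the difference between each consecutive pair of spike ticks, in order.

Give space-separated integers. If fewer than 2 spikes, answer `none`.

Answer: 1 1 2 2 1 3

Derivation:
t=0: input=5 -> V=0 FIRE
t=1: input=2 -> V=0 FIRE
t=2: input=3 -> V=0 FIRE
t=3: input=0 -> V=0
t=4: input=2 -> V=0 FIRE
t=5: input=0 -> V=0
t=6: input=2 -> V=0 FIRE
t=7: input=5 -> V=0 FIRE
t=8: input=0 -> V=0
t=9: input=0 -> V=0
t=10: input=3 -> V=0 FIRE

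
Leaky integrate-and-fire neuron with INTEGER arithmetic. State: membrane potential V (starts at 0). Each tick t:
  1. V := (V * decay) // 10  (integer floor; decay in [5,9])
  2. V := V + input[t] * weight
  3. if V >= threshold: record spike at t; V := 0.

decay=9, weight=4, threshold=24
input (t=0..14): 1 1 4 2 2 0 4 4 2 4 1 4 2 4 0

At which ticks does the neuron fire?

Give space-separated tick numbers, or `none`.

t=0: input=1 -> V=4
t=1: input=1 -> V=7
t=2: input=4 -> V=22
t=3: input=2 -> V=0 FIRE
t=4: input=2 -> V=8
t=5: input=0 -> V=7
t=6: input=4 -> V=22
t=7: input=4 -> V=0 FIRE
t=8: input=2 -> V=8
t=9: input=4 -> V=23
t=10: input=1 -> V=0 FIRE
t=11: input=4 -> V=16
t=12: input=2 -> V=22
t=13: input=4 -> V=0 FIRE
t=14: input=0 -> V=0

Answer: 3 7 10 13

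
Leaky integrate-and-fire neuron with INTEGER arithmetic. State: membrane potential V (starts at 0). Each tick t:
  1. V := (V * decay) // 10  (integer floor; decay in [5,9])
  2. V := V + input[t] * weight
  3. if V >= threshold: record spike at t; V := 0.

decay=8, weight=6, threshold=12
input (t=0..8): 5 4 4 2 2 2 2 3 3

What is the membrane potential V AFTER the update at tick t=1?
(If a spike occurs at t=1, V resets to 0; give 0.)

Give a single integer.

t=0: input=5 -> V=0 FIRE
t=1: input=4 -> V=0 FIRE
t=2: input=4 -> V=0 FIRE
t=3: input=2 -> V=0 FIRE
t=4: input=2 -> V=0 FIRE
t=5: input=2 -> V=0 FIRE
t=6: input=2 -> V=0 FIRE
t=7: input=3 -> V=0 FIRE
t=8: input=3 -> V=0 FIRE

Answer: 0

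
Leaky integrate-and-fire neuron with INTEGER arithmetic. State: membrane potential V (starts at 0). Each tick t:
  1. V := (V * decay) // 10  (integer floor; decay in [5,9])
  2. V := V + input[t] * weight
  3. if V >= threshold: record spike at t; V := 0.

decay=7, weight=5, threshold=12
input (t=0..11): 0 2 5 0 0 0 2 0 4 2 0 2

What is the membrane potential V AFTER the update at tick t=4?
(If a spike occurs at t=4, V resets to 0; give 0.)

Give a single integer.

Answer: 0

Derivation:
t=0: input=0 -> V=0
t=1: input=2 -> V=10
t=2: input=5 -> V=0 FIRE
t=3: input=0 -> V=0
t=4: input=0 -> V=0
t=5: input=0 -> V=0
t=6: input=2 -> V=10
t=7: input=0 -> V=7
t=8: input=4 -> V=0 FIRE
t=9: input=2 -> V=10
t=10: input=0 -> V=7
t=11: input=2 -> V=0 FIRE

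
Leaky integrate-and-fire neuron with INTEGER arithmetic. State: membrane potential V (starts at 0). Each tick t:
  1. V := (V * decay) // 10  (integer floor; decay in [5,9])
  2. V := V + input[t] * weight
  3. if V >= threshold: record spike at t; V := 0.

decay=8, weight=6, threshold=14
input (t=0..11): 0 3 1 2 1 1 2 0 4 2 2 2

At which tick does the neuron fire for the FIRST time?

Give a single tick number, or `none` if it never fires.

Answer: 1

Derivation:
t=0: input=0 -> V=0
t=1: input=3 -> V=0 FIRE
t=2: input=1 -> V=6
t=3: input=2 -> V=0 FIRE
t=4: input=1 -> V=6
t=5: input=1 -> V=10
t=6: input=2 -> V=0 FIRE
t=7: input=0 -> V=0
t=8: input=4 -> V=0 FIRE
t=9: input=2 -> V=12
t=10: input=2 -> V=0 FIRE
t=11: input=2 -> V=12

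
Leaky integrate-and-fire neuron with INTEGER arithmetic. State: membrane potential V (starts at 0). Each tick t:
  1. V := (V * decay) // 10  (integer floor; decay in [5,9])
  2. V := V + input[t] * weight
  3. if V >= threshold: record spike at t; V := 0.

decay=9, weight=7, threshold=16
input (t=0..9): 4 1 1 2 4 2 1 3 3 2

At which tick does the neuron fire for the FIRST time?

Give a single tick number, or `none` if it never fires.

Answer: 0

Derivation:
t=0: input=4 -> V=0 FIRE
t=1: input=1 -> V=7
t=2: input=1 -> V=13
t=3: input=2 -> V=0 FIRE
t=4: input=4 -> V=0 FIRE
t=5: input=2 -> V=14
t=6: input=1 -> V=0 FIRE
t=7: input=3 -> V=0 FIRE
t=8: input=3 -> V=0 FIRE
t=9: input=2 -> V=14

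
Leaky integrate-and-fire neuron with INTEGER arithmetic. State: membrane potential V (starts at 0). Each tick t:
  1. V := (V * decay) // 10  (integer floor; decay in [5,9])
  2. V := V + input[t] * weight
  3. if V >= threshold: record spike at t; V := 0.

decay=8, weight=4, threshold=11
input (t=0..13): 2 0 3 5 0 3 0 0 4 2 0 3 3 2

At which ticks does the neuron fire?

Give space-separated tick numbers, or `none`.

Answer: 2 3 5 8 11 12

Derivation:
t=0: input=2 -> V=8
t=1: input=0 -> V=6
t=2: input=3 -> V=0 FIRE
t=3: input=5 -> V=0 FIRE
t=4: input=0 -> V=0
t=5: input=3 -> V=0 FIRE
t=6: input=0 -> V=0
t=7: input=0 -> V=0
t=8: input=4 -> V=0 FIRE
t=9: input=2 -> V=8
t=10: input=0 -> V=6
t=11: input=3 -> V=0 FIRE
t=12: input=3 -> V=0 FIRE
t=13: input=2 -> V=8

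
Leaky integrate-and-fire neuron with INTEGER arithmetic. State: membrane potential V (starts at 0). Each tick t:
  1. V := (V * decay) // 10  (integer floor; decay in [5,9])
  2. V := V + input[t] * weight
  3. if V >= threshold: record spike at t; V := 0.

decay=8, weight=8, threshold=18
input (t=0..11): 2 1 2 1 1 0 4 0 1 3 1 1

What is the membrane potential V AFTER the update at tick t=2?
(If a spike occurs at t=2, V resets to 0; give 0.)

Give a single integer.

Answer: 16

Derivation:
t=0: input=2 -> V=16
t=1: input=1 -> V=0 FIRE
t=2: input=2 -> V=16
t=3: input=1 -> V=0 FIRE
t=4: input=1 -> V=8
t=5: input=0 -> V=6
t=6: input=4 -> V=0 FIRE
t=7: input=0 -> V=0
t=8: input=1 -> V=8
t=9: input=3 -> V=0 FIRE
t=10: input=1 -> V=8
t=11: input=1 -> V=14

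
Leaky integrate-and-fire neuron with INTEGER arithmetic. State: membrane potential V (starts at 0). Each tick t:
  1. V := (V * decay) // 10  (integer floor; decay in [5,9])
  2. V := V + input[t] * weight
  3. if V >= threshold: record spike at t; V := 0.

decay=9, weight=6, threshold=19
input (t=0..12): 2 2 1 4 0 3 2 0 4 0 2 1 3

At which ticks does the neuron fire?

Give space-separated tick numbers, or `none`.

Answer: 1 3 6 8 12

Derivation:
t=0: input=2 -> V=12
t=1: input=2 -> V=0 FIRE
t=2: input=1 -> V=6
t=3: input=4 -> V=0 FIRE
t=4: input=0 -> V=0
t=5: input=3 -> V=18
t=6: input=2 -> V=0 FIRE
t=7: input=0 -> V=0
t=8: input=4 -> V=0 FIRE
t=9: input=0 -> V=0
t=10: input=2 -> V=12
t=11: input=1 -> V=16
t=12: input=3 -> V=0 FIRE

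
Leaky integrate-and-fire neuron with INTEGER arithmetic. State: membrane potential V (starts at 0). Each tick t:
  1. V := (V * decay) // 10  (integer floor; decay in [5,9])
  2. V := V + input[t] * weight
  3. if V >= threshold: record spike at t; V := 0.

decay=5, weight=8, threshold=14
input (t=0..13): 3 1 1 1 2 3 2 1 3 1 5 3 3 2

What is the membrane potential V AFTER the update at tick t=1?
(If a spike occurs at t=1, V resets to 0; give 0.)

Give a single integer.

Answer: 8

Derivation:
t=0: input=3 -> V=0 FIRE
t=1: input=1 -> V=8
t=2: input=1 -> V=12
t=3: input=1 -> V=0 FIRE
t=4: input=2 -> V=0 FIRE
t=5: input=3 -> V=0 FIRE
t=6: input=2 -> V=0 FIRE
t=7: input=1 -> V=8
t=8: input=3 -> V=0 FIRE
t=9: input=1 -> V=8
t=10: input=5 -> V=0 FIRE
t=11: input=3 -> V=0 FIRE
t=12: input=3 -> V=0 FIRE
t=13: input=2 -> V=0 FIRE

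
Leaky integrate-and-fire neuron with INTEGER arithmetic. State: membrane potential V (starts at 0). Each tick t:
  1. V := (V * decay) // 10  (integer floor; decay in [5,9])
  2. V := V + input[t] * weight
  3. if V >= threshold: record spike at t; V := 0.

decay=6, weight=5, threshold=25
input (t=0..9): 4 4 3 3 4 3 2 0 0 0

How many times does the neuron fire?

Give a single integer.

t=0: input=4 -> V=20
t=1: input=4 -> V=0 FIRE
t=2: input=3 -> V=15
t=3: input=3 -> V=24
t=4: input=4 -> V=0 FIRE
t=5: input=3 -> V=15
t=6: input=2 -> V=19
t=7: input=0 -> V=11
t=8: input=0 -> V=6
t=9: input=0 -> V=3

Answer: 2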